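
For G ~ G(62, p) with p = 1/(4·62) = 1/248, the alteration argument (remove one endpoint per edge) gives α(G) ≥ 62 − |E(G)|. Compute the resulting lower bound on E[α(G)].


E[|E(G)|] = C(62, 2)·p = 1891 · (1/248) = 61/8.
E[α(G)] ≥ n − E[|E(G)|] = 62 − 61/8 = 435/8.
Numerically: ≈ 54.375.
(This is only a lower bound; the true E[α(G)] may be larger.)

E[α(G)] ≥ 435/8 ≈ 54.375.


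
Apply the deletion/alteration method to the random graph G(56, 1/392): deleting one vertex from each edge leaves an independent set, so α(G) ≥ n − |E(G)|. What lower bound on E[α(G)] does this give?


E[|E(G)|] = C(56, 2)·p = 1540 · (1/392) = 55/14.
E[α(G)] ≥ n − E[|E(G)|] = 56 − 55/14 = 729/14.
Numerically: ≈ 52.071.
(This is only a lower bound; the true E[α(G)] may be larger.)

E[α(G)] ≥ 729/14 ≈ 52.071.


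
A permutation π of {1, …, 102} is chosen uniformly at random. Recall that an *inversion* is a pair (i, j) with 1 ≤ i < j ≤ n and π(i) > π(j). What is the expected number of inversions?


Write X = Σ X_I over the C(102, 2) = 5151 pairs i < j, with X_I the indicator of one inversion.
There are 5151 indicators.
For each fixed pair i < j, the values π(i) and π(j) are two distinct elements of {1, …, 102} in uniformly random order; by symmetry P[π(i) > π(j)] = 1/2.
By linearity: E[X] = 5151 · (1/2) = C(102, 2) · (1/2) = 5151/2 = 5151/2 ≈ 2575.5000.

E[X] = 5151/2 = 2575.5000.


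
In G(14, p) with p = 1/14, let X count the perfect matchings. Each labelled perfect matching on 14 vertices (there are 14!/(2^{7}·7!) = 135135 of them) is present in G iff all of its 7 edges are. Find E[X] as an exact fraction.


K_14 has 14!/(2^{7}·7!) = 135135 labelled perfect matchings.
For each such perfect matching H, let X_H = 1 if all 7 edges of H are present in G. Then P[X_H = 1] = p^{7} = (1/14)^{7} = 1/105413504.
By linearity of expectation: E[X] = Σ_H E[X_H] = 135135 · p^{7} = 135135 · 1/105413504 = 19305/15059072.
Numerically: E[X] ≈ 0.001282.

E[X] = 135135 · (1/14)^{7} = 19305/15059072 ≈ 0.001282.


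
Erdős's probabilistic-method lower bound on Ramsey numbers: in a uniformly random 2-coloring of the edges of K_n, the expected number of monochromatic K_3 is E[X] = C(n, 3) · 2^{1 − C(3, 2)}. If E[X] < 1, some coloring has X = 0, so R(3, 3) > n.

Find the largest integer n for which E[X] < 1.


We need C(n, 3) · 2^{1 − 3} < 1, i.e. C(n, 3) < 2^{3 − 1} = 4.
Check values of n near the boundary:
  n = 3: C(3, 3) = 1; 1 < 4? YES
  n = 4: C(4, 3) = 4; 4 < 4? NO
  n = 5: C(5, 3) = 10; 10 < 4? NO
  n = 6: C(6, 3) = 20; 20 < 4? NO
The largest n with C(n, 3) < 4 is n = 3 (where E[X] = 1/4 ≈ 0.250000). Hence R(3, 3) > 3, i.e. R(3, 3) ≥ 4.

Largest n = 3; hence R(3, 3) > 3.


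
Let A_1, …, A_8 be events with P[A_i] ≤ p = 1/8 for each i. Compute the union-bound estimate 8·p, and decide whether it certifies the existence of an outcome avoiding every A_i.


Union bound: P[∪_{i=1}^{8} A_i] ≤ Σ_i P[A_i] ≤ 8·p = 8·(1/8) = 1.
Numerically: 1 ≈ 1.00000.
Is 1 < 1? NO.
Since the bound 1 is ≥ 1, the union bound is uninformative here; it does NOT by itself certify existence.

8·p = 1 ≈ 1.00000; existence NOT certified by the union bound.


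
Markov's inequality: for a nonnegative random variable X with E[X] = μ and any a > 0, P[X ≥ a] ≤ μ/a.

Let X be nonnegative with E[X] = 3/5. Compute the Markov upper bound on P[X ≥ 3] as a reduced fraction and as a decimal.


μ = E[X] = 3/5, a = 3.
Markov: P[X ≥ 3] ≤ μ/a = (3/5)/3 = 1/5.
Numerically: ≈ 0.200.
(Since a = 3 > μ = 0.600, the bound 1/5 is < 1 and informative.)

P[X ≥ 3] ≤ 1/5 ≈ 0.200.


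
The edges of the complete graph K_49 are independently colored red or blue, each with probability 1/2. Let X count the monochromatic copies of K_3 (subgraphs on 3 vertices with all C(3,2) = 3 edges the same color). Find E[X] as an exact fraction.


Let X = Σ_S X_S over the C(49, 3) = 18424 subsets S of size 3, where X_S = 1 if the K_3 on S is monochromatic.
For a fixed S, the K_3 on S has C(3, 2) = 3 edges. P[all 3 edges red] = (1/2)^3, and likewise for blue, so P[monochromatic] = 2·(1/2)^3 = 2^{1 − 3} = 1/4.
By linearity of expectation: E[X] = C(49, 3) · 2^{1 − 3} = 18424 · 1/4 = 4606.
Numerically: E[X] ≈ 4606.0000.

E[X] = C(49,3)·2^(1−C(3,2)) = 4606 ≈ 4606.0000.


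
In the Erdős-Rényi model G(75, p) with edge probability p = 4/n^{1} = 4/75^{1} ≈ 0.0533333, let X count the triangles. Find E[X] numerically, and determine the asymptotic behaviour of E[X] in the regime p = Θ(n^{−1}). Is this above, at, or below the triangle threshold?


Number of potential triangles: C(75, 3) = 67525.
Each occurs with probability p³ ≈ (0.0533333)³ ≈ 1.51703704e-04.
By linearity: E[X] = C(75, 3)·p³ ≈ 67525 · 1.51703704e-04 ≈ 10.243793.
Here α = 1, so p = 4/n is exactly at the triangle threshold p ~ 1/n. Asymptotically E[X] → c³/6 = 4³/6 = 32/3 ≈ 10.666667, a bounded constant. In this regime the triangle count is asymptotically Poisson(c³/6).

E[X] ≈ 10.243793; in regime p = Θ(1/n^{1}) E[X] stays bounded (at the triangle threshold p ~ 1/n).


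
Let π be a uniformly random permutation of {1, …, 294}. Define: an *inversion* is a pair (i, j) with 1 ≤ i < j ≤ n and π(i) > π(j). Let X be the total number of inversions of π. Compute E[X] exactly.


Write X = Σ X_I over the C(294, 2) = 43071 pairs i < j, with X_I the indicator of one inversion.
There are 43071 indicators.
For each fixed pair i < j, the values π(i) and π(j) are two distinct elements of {1, …, 294} in uniformly random order; by symmetry P[π(i) > π(j)] = 1/2.
By linearity: E[X] = 43071 · (1/2) = C(294, 2) · (1/2) = 43071/2 = 43071/2 ≈ 21535.500.

E[X] = 43071/2 = 21535.500.


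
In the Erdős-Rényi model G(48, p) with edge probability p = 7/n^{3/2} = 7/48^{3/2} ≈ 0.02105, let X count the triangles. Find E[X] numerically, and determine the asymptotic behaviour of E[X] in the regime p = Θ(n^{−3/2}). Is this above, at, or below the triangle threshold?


Number of potential triangles: C(48, 3) = 17296.
Each occurs with probability p³ ≈ (0.02105)³ ≈ 9.326282e-06.
By linearity: E[X] = C(48, 3)·p³ ≈ 17296 · 9.326282e-06 ≈ 0.1613.
Since α = 3/2 > 1, p = c/n^{3/2} = o(1/n) is below the triangle threshold p ~ 1/n. Asymptotically E[X] ~ (c³/6)·n^{3(1−α)} = (7³/6)·n^{-1.5} → 0, so by Markov's inequality G has no triangles w.h.p.

E[X] ≈ 0.1613; in regime p = Θ(1/n^{3/2}) E[X] tends to 0 (below the triangle threshold p ~ 1/n).


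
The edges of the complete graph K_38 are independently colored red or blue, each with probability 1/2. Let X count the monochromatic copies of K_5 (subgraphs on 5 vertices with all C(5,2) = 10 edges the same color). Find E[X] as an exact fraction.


Let X = Σ_S X_S over the C(38, 5) = 501942 subsets S of size 5, where X_S = 1 if the K_5 on S is monochromatic.
For a fixed S, the K_5 on S has C(5, 2) = 10 edges. P[all 10 edges red] = (1/2)^10, and likewise for blue, so P[monochromatic] = 2·(1/2)^10 = 2^{1 − 10} = 1/512.
Summing: E[X] = C(38, 5) · 2^{1 − 10} = 501942 · 1/512 = 250971/256.
Numerically: E[X] ≈ 980.355.

E[X] = C(38,5)·2^(1−C(5,2)) = 250971/256 ≈ 980.355.


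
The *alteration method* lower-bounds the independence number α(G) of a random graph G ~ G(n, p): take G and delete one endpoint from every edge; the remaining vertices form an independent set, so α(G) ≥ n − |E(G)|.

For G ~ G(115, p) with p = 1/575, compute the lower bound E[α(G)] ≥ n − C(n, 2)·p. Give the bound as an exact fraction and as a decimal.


E[|E(G)|] = C(115, 2)·p = 6555 · (1/575) = 57/5.
E[α(G)] ≥ n − E[|E(G)|] = 115 − 57/5 = 518/5.
Numerically: ≈ 103.600000.
(This is only a lower bound; the true E[α(G)] may be larger.)

E[α(G)] ≥ 518/5 ≈ 103.600000.


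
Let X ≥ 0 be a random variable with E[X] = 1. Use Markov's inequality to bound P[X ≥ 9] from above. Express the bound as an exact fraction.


μ = E[X] = 1, a = 9.
Markov: P[X ≥ 9] ≤ μ/a = (1)/9 = 1/9.
Numerically: ≈ 0.11111.
(Since a = 9 > μ = 1.00000, the bound 1/9 is < 1 and informative.)

P[X ≥ 9] ≤ 1/9 ≈ 0.11111.


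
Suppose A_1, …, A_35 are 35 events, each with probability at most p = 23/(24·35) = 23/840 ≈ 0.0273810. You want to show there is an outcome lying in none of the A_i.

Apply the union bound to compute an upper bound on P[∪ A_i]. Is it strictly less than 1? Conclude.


Union bound: P[∪_{i=1}^{35} A_i] ≤ Σ_i P[A_i] ≤ 35·p = 35·(23/840) = 23/24.
Numerically: 23/24 ≈ 0.9583333.
Is 23/24 < 1? YES.
Since P[∪ A_i] ≤ 23/24 < 1, the complement has P[∩ A_i^c] ≥ 1 − 23/24 = 1/24 > 0, so some outcome avoids every A_i.

35·p = 23/24 ≈ 0.9583333; existence CERTIFIED by the union bound.


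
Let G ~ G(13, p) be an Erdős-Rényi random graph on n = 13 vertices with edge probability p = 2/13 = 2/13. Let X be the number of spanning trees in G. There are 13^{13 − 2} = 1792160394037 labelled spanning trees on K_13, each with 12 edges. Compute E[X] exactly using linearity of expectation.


K_13 has 13^{13 − 2} = 1792160394037 labelled spanning trees.
For each such spanning tree H, let X_H = 1 if all 12 edges of H are present in G. Then P[X_H = 1] = p^{12} = (2/13)^{12} = 4096/23298085122481.
By linearity: E[X] = Σ_H E[X_H] = 1792160394037 · p^{12} = 1792160394037 · 4096/23298085122481 = 4096/13.
Numerically: E[X] ≈ 315.1.

E[X] = 1792160394037 · (2/13)^{12} = 4096/13 ≈ 315.1.


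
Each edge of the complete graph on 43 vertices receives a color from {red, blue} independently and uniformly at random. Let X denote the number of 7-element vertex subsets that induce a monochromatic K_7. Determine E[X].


Let X = Σ_S X_S over the C(43, 7) = 32224114 subsets S of size 7, where X_S = 1 if the K_7 on S is monochromatic.
For a fixed S, the K_7 on S has C(7, 2) = 21 edges. P[all 21 edges red] = (1/2)^21, and likewise for blue, so P[monochromatic] = 2·(1/2)^21 = 2^{1 − 21} = 1/1048576.
Summing: E[X] = C(43, 7) · 2^{1 − 21} = 32224114 · 1/1048576 = 16112057/524288.
Numerically: E[X] ≈ 30.731.

E[X] = C(43,7)·2^(1−C(7,2)) = 16112057/524288 ≈ 30.731.


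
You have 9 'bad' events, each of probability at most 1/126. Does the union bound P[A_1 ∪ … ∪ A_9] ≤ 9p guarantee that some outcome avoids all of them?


Union bound: P[∪_{i=1}^{9} A_i] ≤ Σ_i P[A_i] ≤ 9·p = 9·(1/126) = 1/14.
Numerically: 1/14 ≈ 0.071.
Is 1/14 < 1? YES.
Since P[∪ A_i] ≤ 1/14 < 1, the complement has P[∩ A_i^c] ≥ 1 − 1/14 = 13/14 > 0, so some outcome avoids every A_i.

9·p = 1/14 ≈ 0.071; existence CERTIFIED by the union bound.


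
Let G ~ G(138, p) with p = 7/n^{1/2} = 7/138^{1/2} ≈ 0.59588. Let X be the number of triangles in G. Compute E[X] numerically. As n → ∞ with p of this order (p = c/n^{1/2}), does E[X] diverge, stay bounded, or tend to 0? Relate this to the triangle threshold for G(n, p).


Number of potential triangles: C(138, 3) = 428536.
Each occurs with probability p³ ≈ (0.59588)³ ≈ 2.11580428e-01.
By linearity: E[X] = C(138, 3)·p³ ≈ 428536 · 2.11580428e-01 ≈ 90669.830110.
Since α = 1/2 < 1, p = c/n^{1/2} ≫ 1/n is above the triangle threshold p ~ 1/n. Asymptotically E[X] ~ (c³/6)·n^{3(1−α)} = (7³/6)·n^{1.5} → ∞; triangles are abundant w.h.p.

E[X] ≈ 90669.830110; in regime p = Θ(1/n^{1/2}) E[X] diverges (above the triangle threshold p ~ 1/n).


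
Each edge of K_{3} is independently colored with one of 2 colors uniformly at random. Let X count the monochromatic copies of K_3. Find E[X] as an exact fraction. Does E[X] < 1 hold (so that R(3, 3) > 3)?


E[X] = C(3, 3) · 2^{1 − 3} = 1 · 2^{−2} = 1/4.
As a reduced fraction: E[X] = 1/4 ≈ 0.25000.
Is E[X] < 1? YES.
Since E[X] < 1, there exists a 2-coloring of K_{3} with no monochromatic K_3; hence R(3, 3) > 3.

E[X] = 1/4 ≈ 0.25000; E[X] < 1, so R(3, 3) > 3.


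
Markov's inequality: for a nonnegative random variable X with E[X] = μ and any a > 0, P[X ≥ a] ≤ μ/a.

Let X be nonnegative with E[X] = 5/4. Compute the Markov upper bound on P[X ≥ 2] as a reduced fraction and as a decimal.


μ = E[X] = 5/4, a = 2.
Markov: P[X ≥ 2] ≤ μ/a = (5/4)/2 = 5/8.
Numerically: ≈ 0.625.
(Since a = 2 > μ = 1.250, the bound 5/8 is < 1 and informative.)

P[X ≥ 2] ≤ 5/8 ≈ 0.625.


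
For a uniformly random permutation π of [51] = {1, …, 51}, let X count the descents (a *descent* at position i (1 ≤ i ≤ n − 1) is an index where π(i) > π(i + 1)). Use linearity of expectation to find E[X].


Write X = Σ X_I over i = 1, …, 50, with X_I the indicator of one descent.
There are 50 indicators.
For each fixed i, the pair (π(i), π(i+1)) is a uniformly random ordered pair of distinct values from {1, …, 51}; by symmetry P[π(i) > π(i+1)] = 1/2.
By linearity: E[X] = 50 · (1/2) = (51 − 1) · (1/2) = 25 ≈ 25.000000.

E[X] = 25 = 25.000000.


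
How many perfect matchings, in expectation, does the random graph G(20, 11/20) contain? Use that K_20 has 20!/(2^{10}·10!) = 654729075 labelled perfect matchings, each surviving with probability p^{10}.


K_20 has 20!/(2^{10}·10!) = 654729075 labelled perfect matchings.
For each such perfect matching H, let X_H = 1 if all 10 edges of H are present in G. Then P[X_H = 1] = p^{10} = (11/20)^{10} = 25937424601/10240000000000.
By linearity: E[X] = Σ_H E[X_H] = 654729075 · p^{10} = 654729075 · 25937424601/10240000000000 = 679279440675798963/409600000000.
Numerically: E[X] ≈ 1.66e+06.

E[X] = 654729075 · (11/20)^{10} = 679279440675798963/409600000000 ≈ 1.66e+06.


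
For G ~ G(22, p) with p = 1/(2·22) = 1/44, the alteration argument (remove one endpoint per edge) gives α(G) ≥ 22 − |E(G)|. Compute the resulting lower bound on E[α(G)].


E[|E(G)|] = C(22, 2)·p = 231 · (1/44) = 21/4.
E[α(G)] ≥ n − E[|E(G)|] = 22 − 21/4 = 67/4.
Numerically: ≈ 16.750.
(This is only a lower bound; the true E[α(G)] may be larger.)

E[α(G)] ≥ 67/4 ≈ 16.750.


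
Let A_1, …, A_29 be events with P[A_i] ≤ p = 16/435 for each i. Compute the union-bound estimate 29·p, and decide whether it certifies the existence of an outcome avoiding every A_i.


Union bound: P[∪_{i=1}^{29} A_i] ≤ Σ_i P[A_i] ≤ 29·p = 29·(16/435) = 16/15.
Numerically: 16/15 ≈ 1.0666667.
Is 16/15 < 1? NO.
Since the bound 16/15 is ≥ 1, the union bound is uninformative here; it does NOT by itself certify existence.

29·p = 16/15 ≈ 1.0666667; existence NOT certified by the union bound.


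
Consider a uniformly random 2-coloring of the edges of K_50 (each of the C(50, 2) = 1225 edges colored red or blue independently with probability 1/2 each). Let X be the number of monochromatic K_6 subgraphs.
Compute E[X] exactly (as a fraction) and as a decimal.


Let X = Σ_S X_S over the C(50, 6) = 15890700 subsets S of size 6, where X_S = 1 if the K_6 on S is monochromatic.
For a fixed S, the K_6 on S has C(6, 2) = 15 edges. P[all 15 edges red] = (1/2)^15, and likewise for blue, so P[monochromatic] = 2·(1/2)^15 = 2^{1 − 15} = 1/16384.
Summing: E[X] = C(50, 6) · 2^{1 − 15} = 15890700 · 1/16384 = 3972675/4096.
Numerically: E[X] ≈ 969.891.

E[X] = C(50,6)·2^(1−C(6,2)) = 3972675/4096 ≈ 969.891.


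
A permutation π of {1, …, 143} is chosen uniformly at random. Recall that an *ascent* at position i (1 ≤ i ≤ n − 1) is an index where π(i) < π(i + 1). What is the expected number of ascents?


Write X = Σ X_I over i = 1, …, 142, with X_I the indicator of one ascent.
There are 142 indicators.
For each fixed i, the pair (π(i), π(i+1)) is a uniformly random ordered pair of distinct values from {1, …, 143}; by symmetry P[π(i) < π(i+1)] = 1/2.
By linearity: E[X] = 142 · (1/2) = (143 − 1) · (1/2) = 71 ≈ 71.0000.

E[X] = 71 = 71.0000.


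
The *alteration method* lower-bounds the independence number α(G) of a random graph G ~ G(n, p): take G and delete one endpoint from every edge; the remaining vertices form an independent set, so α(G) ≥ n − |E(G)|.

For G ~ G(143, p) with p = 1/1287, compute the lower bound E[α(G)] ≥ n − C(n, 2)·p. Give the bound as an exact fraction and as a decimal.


E[|E(G)|] = C(143, 2)·p = 10153 · (1/1287) = 71/9.
E[α(G)] ≥ n − E[|E(G)|] = 143 − 71/9 = 1216/9.
Numerically: ≈ 135.111111.
(This is only a lower bound; the true E[α(G)] may be larger.)

E[α(G)] ≥ 1216/9 ≈ 135.111111.


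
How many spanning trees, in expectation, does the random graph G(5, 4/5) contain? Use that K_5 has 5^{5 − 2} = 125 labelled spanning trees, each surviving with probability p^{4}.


K_5 has 5^{5 − 2} = 125 labelled spanning trees.
For each such spanning tree H, let X_H = 1 if all 4 edges of H are present in G. Then P[X_H = 1] = p^{4} = (4/5)^{4} = 256/625.
By linearity: E[X] = Σ_H E[X_H] = 125 · p^{4} = 125 · 256/625 = 256/5.
Numerically: E[X] ≈ 51.2.

E[X] = 125 · (4/5)^{4} = 256/5 ≈ 51.2.


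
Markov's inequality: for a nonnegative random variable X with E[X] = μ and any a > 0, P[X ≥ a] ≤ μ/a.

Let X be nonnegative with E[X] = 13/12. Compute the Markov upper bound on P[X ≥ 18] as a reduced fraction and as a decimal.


μ = E[X] = 13/12, a = 18.
Markov: P[X ≥ 18] ≤ μ/a = (13/12)/18 = 13/216.
Numerically: ≈ 0.060.
(Since a = 18 > μ = 1.083, the bound 13/216 is < 1 and informative.)

P[X ≥ 18] ≤ 13/216 ≈ 0.060.


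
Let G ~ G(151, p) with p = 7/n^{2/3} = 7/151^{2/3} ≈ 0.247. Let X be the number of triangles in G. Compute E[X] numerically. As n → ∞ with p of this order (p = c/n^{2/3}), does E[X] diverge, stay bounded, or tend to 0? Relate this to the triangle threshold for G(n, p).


Number of potential triangles: C(151, 3) = 562475.
Each occurs with probability p³ ≈ (0.247)³ ≈ 1.50432e-02.
By linearity: E[X] = C(151, 3)·p³ ≈ 562475 · 1.50432e-02 ≈ 8461.424.
Since α = 2/3 < 1, p = c/n^{2/3} ≫ 1/n is above the triangle threshold p ~ 1/n. Asymptotically E[X] ~ (c³/6)·n^{3(1−α)} = (7³/6)·n^{1} → ∞; triangles are abundant w.h.p.

E[X] ≈ 8461.424; in regime p = Θ(1/n^{2/3}) E[X] diverges (above the triangle threshold p ~ 1/n).


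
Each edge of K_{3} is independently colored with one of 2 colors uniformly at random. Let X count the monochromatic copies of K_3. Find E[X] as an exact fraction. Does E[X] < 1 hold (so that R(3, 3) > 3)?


E[X] = C(3, 3) · 2^{1 − 3} = 1 · 2^{−2} = 1/4.
As a reduced fraction: E[X] = 1/4 ≈ 0.250000.
Is E[X] < 1? YES.
Since E[X] < 1, there exists a 2-coloring of K_{3} with no monochromatic K_3; hence R(3, 3) > 3.

E[X] = 1/4 ≈ 0.250000; E[X] < 1, so R(3, 3) > 3.


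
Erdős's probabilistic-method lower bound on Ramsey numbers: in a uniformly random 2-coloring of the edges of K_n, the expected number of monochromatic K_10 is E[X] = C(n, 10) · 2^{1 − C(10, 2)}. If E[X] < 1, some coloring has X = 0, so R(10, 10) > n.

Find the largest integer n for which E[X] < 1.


We need C(n, 10) · 2^{1 − 45} < 1, i.e. C(n, 10) < 2^{45 − 1} = 17592186044416.
Check values of n near the boundary:
  n = 97: C(97, 10) = 12576469727536; 12576469727536 < 17592186044416? YES
  n = 98: C(98, 10) = 14005614014756; 14005614014756 < 17592186044416? YES
  n = 99: C(99, 10) = 15579278510796; 15579278510796 < 17592186044416? YES
  n = 100: C(100, 10) = 17310309456440; 17310309456440 < 17592186044416? YES
  n = 101: C(101, 10) = 19212541264840; 19212541264840 < 17592186044416? NO
  n = 102: C(102, 10) = 21300860967540; 21300860967540 < 17592186044416? NO
  n = 103: C(103, 10) = 23591276125340; 23591276125340 < 17592186044416? NO
The largest n with C(n, 10) < 17592186044416 is n = 100 (where E[X] = 2163788682055/2199023255552 ≈ 0.984). Hence R(10, 10) > 100, i.e. R(10, 10) ≥ 101.

Largest n = 100; hence R(10, 10) > 100.


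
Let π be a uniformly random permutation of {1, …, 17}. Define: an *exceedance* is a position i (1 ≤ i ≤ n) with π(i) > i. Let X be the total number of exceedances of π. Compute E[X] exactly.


Write X = Σ_{i=1}^{17} X_i, where X_i = 1_{π(i) > i}.
For each fixed i, π(i) is uniform over {1, …, 17} (marginal of a uniform permutation), so P[π(i) > i] = (n − i)/n. Summing: Σ_{i=1}^{17} (n − i)/n = (0 + 1 + … + 16)/17 = 17(17 − 1)/(2·17) = (17 − 1)/2.
Hence E[X] = Σ_{i=1}^{17} (17 − i)/17 = 8 ≈ 8.000.

E[X] = 8 = 8.000.


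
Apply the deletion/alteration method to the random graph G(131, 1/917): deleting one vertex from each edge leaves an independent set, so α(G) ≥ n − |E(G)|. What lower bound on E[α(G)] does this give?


E[|E(G)|] = C(131, 2)·p = 8515 · (1/917) = 65/7.
E[α(G)] ≥ n − E[|E(G)|] = 131 − 65/7 = 852/7.
Numerically: ≈ 121.714.
(This is only a lower bound; the true E[α(G)] may be larger.)

E[α(G)] ≥ 852/7 ≈ 121.714.


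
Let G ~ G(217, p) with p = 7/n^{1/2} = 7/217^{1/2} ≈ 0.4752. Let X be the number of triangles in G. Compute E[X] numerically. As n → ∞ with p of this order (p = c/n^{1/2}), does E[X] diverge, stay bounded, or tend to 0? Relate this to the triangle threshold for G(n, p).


Number of potential triangles: C(217, 3) = 1679580.
Each occurs with probability p³ ≈ (0.4752)³ ≈ 1.073012e-01.
By linearity: E[X] = C(217, 3)·p³ ≈ 1679580 · 1.073012e-01 ≈ 180220.9247.
Since α = 1/2 < 1, p = c/n^{1/2} ≫ 1/n is above the triangle threshold p ~ 1/n. Asymptotically E[X] ~ (c³/6)·n^{3(1−α)} = (7³/6)·n^{1.5} → ∞; triangles are abundant w.h.p.

E[X] ≈ 180220.9247; in regime p = Θ(1/n^{1/2}) E[X] diverges (above the triangle threshold p ~ 1/n).


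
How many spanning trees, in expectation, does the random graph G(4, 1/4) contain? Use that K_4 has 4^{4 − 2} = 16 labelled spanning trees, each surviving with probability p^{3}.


K_4 has 4^{4 − 2} = 16 labelled spanning trees.
For each such spanning tree H, let X_H = 1 if all 3 edges of H are present in G. Then P[X_H = 1] = p^{3} = (1/4)^{3} = 1/64.
Summing the indicators: E[X] = Σ_H E[X_H] = 16 · p^{3} = 16 · 1/64 = 1/4.
Numerically: E[X] ≈ 0.25.

E[X] = 16 · (1/4)^{3} = 1/4 ≈ 0.25.


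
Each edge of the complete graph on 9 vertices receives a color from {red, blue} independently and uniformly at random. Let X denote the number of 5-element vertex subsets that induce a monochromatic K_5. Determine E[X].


Let X = Σ_S X_S over the C(9, 5) = 126 subsets S of size 5, where X_S = 1 if the K_5 on S is monochromatic.
For a fixed S, the K_5 on S has C(5, 2) = 10 edges. P[all 10 edges red] = (1/2)^10, and likewise for blue, so P[monochromatic] = 2·(1/2)^10 = 2^{1 − 10} = 1/512.
By linearity: E[X] = C(9, 5) · 2^{1 − 10} = 126 · 1/512 = 63/256.
Numerically: E[X] ≈ 0.246.

E[X] = C(9,5)·2^(1−C(5,2)) = 63/256 ≈ 0.246.


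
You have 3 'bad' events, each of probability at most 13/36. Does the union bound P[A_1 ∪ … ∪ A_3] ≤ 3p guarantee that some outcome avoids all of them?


Union bound: P[∪_{i=1}^{3} A_i] ≤ Σ_i P[A_i] ≤ 3·p = 3·(13/36) = 13/12.
Numerically: 13/12 ≈ 1.0833333.
Is 13/12 < 1? NO.
Since the bound 13/12 is ≥ 1, the union bound is uninformative here; it does NOT by itself certify existence.

3·p = 13/12 ≈ 1.0833333; existence NOT certified by the union bound.


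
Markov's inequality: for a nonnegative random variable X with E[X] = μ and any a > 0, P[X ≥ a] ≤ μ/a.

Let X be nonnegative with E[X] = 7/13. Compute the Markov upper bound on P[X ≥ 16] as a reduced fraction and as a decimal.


μ = E[X] = 7/13, a = 16.
Markov: P[X ≥ 16] ≤ μ/a = (7/13)/16 = 7/208.
Numerically: ≈ 0.0337.
(Since a = 16 > μ = 0.5385, the bound 7/208 is < 1 and informative.)

P[X ≥ 16] ≤ 7/208 ≈ 0.0337.


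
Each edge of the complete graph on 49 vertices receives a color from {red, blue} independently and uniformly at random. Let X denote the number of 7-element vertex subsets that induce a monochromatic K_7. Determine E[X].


Let X = Σ_S X_S over the C(49, 7) = 85900584 subsets S of size 7, where X_S = 1 if the K_7 on S is monochromatic.
For a fixed S, the K_7 on S has C(7, 2) = 21 edges. P[all 21 edges red] = (1/2)^21, and likewise for blue, so P[monochromatic] = 2·(1/2)^21 = 2^{1 − 21} = 1/1048576.
By linearity of expectation: E[X] = C(49, 7) · 2^{1 − 21} = 85900584 · 1/1048576 = 10737573/131072.
Numerically: E[X] ≈ 81.921181.

E[X] = C(49,7)·2^(1−C(7,2)) = 10737573/131072 ≈ 81.921181.


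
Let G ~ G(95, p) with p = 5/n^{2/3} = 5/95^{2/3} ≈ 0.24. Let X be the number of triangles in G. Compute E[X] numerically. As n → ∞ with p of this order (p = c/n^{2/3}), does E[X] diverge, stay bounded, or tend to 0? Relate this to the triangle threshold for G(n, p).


Number of potential triangles: C(95, 3) = 138415.
Each occurs with probability p³ ≈ (0.24)³ ≈ 1.38504e-02.
By linearity: E[X] = C(95, 3)·p³ ≈ 138415 · 1.38504e-02 ≈ 1917.105.
Since α = 2/3 < 1, p = c/n^{2/3} ≫ 1/n is above the triangle threshold p ~ 1/n. Asymptotically E[X] ~ (c³/6)·n^{3(1−α)} = (5³/6)·n^{1} → ∞; triangles are abundant w.h.p.

E[X] ≈ 1917.105; in regime p = Θ(1/n^{2/3}) E[X] diverges (above the triangle threshold p ~ 1/n).


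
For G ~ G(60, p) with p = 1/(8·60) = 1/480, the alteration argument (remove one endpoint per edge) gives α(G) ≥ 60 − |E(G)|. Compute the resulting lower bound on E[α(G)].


E[|E(G)|] = C(60, 2)·p = 1770 · (1/480) = 59/16.
E[α(G)] ≥ n − E[|E(G)|] = 60 − 59/16 = 901/16.
Numerically: ≈ 56.312500.
(This is only a lower bound; the true E[α(G)] may be larger.)

E[α(G)] ≥ 901/16 ≈ 56.312500.


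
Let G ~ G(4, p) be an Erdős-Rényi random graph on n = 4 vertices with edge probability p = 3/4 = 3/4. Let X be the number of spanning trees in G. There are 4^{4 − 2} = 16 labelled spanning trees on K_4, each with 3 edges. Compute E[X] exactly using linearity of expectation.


K_4 has 4^{4 − 2} = 16 labelled spanning trees.
For each such spanning tree H, let X_H = 1 if all 3 edges of H are present in G. Then P[X_H = 1] = p^{3} = (3/4)^{3} = 27/64.
By linearity of expectation: E[X] = Σ_H E[X_H] = 16 · p^{3} = 16 · 27/64 = 27/4.
Numerically: E[X] ≈ 6.75.

E[X] = 16 · (3/4)^{3} = 27/4 ≈ 6.75.


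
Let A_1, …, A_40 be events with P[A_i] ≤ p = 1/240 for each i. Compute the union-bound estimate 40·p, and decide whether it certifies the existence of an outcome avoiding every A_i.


Union bound: P[∪_{i=1}^{40} A_i] ≤ Σ_i P[A_i] ≤ 40·p = 40·(1/240) = 1/6.
Numerically: 1/6 ≈ 0.16667.
Is 1/6 < 1? YES.
Since P[∪ A_i] ≤ 1/6 < 1, the complement has P[∩ A_i^c] ≥ 1 − 1/6 = 5/6 > 0, so some outcome avoids every A_i.

40·p = 1/6 ≈ 0.16667; existence CERTIFIED by the union bound.


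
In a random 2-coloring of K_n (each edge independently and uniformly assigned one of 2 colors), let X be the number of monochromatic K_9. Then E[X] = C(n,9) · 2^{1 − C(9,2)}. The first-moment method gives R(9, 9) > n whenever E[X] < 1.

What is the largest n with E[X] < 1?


We need C(n, 9) · 2^{1 − 36} < 1, i.e. C(n, 9) < 2^{36 − 1} = 34359738368.
Check values of n near the boundary:
  n = 60: C(60, 9) = 14783142660; 14783142660 < 34359738368? YES
  n = 61: C(61, 9) = 17341763505; 17341763505 < 34359738368? YES
  n = 62: C(62, 9) = 20286591270; 20286591270 < 34359738368? YES
  n = 63: C(63, 9) = 23667689815; 23667689815 < 34359738368? YES
  n = 64: C(64, 9) = 27540584512; 27540584512 < 34359738368? YES
  n = 65: C(65, 9) = 31966749880; 31966749880 < 34359738368? YES
  n = 66: C(66, 9) = 37014131440; 37014131440 < 34359738368? NO
  n = 67: C(67, 9) = 42757703560; 42757703560 < 34359738368? NO
The largest n with C(n, 9) < 34359738368 is n = 65 (where E[X] = 3995843735/4294967296 ≈ 0.9304). Hence R(9, 9) > 65, i.e. R(9, 9) ≥ 66.

Largest n = 65; hence R(9, 9) > 65.


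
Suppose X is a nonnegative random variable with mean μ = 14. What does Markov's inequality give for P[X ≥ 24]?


μ = E[X] = 14, a = 24.
Markov: P[X ≥ 24] ≤ μ/a = (14)/24 = 7/12.
Numerically: ≈ 0.583333.
(Since a = 24 > μ = 14.000000, the bound 7/12 is < 1 and informative.)

P[X ≥ 24] ≤ 7/12 ≈ 0.583333.


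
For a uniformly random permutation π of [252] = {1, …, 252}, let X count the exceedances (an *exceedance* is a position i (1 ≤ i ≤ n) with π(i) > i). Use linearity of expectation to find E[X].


Write X = Σ_{i=1}^{252} X_i, where X_i = 1_{π(i) > i}.
For each fixed i, π(i) is uniform over {1, …, 252} (marginal of a uniform permutation), so P[π(i) > i] = (n − i)/n. Summing: Σ_{i=1}^{252} (n − i)/n = (0 + 1 + … + 251)/252 = 252(252 − 1)/(2·252) = (252 − 1)/2.
Hence E[X] = Σ_{i=1}^{252} (252 − i)/252 = 251/2 ≈ 125.5000.

E[X] = 251/2 = 125.5000.


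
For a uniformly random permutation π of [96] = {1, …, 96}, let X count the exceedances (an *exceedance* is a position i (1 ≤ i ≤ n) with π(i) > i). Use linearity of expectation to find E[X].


Write X = Σ_{i=1}^{96} X_i, where X_i = 1_{π(i) > i}.
For each fixed i, π(i) is uniform over {1, …, 96} (marginal of a uniform permutation), so P[π(i) > i] = (n − i)/n. Summing: Σ_{i=1}^{96} (n − i)/n = (0 + 1 + … + 95)/96 = 96(96 − 1)/(2·96) = (96 − 1)/2.
Hence E[X] = Σ_{i=1}^{96} (96 − i)/96 = 95/2 ≈ 47.500000.

E[X] = 95/2 = 47.500000.


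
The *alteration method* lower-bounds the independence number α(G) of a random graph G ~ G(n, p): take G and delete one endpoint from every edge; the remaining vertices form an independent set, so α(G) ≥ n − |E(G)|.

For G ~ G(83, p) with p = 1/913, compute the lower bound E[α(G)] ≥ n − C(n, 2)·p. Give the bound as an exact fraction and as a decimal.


E[|E(G)|] = C(83, 2)·p = 3403 · (1/913) = 41/11.
E[α(G)] ≥ n − E[|E(G)|] = 83 − 41/11 = 872/11.
Numerically: ≈ 79.273.
(This is only a lower bound; the true E[α(G)] may be larger.)

E[α(G)] ≥ 872/11 ≈ 79.273.


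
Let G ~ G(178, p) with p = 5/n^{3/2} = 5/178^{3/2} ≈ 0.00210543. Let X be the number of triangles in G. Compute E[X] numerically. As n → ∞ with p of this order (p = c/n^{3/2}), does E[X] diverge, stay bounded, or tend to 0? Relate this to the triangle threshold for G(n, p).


Number of potential triangles: C(178, 3) = 924176.
Each occurs with probability p³ ≈ (0.00210543)³ ≈ 9.33297285e-09.
By linearity: E[X] = C(178, 3)·p³ ≈ 924176 · 9.33297285e-09 ≈ 0.008625.
Since α = 3/2 > 1, p = c/n^{3/2} = o(1/n) is below the triangle threshold p ~ 1/n. Asymptotically E[X] ~ (c³/6)·n^{3(1−α)} = (5³/6)·n^{-1.5} → 0, so by Markov's inequality G has no triangles w.h.p.

E[X] ≈ 0.008625; in regime p = Θ(1/n^{3/2}) E[X] tends to 0 (below the triangle threshold p ~ 1/n).


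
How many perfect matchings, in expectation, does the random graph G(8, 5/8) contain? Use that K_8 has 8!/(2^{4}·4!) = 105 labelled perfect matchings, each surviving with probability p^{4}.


K_8 has 8!/(2^{4}·4!) = 105 labelled perfect matchings.
For each such perfect matching H, let X_H = 1 if all 4 edges of H are present in G. Then P[X_H = 1] = p^{4} = (5/8)^{4} = 625/4096.
Summing the indicators: E[X] = Σ_H E[X_H] = 105 · p^{4} = 105 · 625/4096 = 65625/4096.
Numerically: E[X] ≈ 16.0217.

E[X] = 105 · (5/8)^{4} = 65625/4096 ≈ 16.0217.


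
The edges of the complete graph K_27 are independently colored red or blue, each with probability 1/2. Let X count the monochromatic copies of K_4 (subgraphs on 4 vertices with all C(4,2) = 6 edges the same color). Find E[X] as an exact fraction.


Let X = Σ_S X_S over the C(27, 4) = 17550 subsets S of size 4, where X_S = 1 if the K_4 on S is monochromatic.
For a fixed S, the K_4 on S has C(4, 2) = 6 edges. P[all 6 edges red] = (1/2)^6, and likewise for blue, so P[monochromatic] = 2·(1/2)^6 = 2^{1 − 6} = 1/32.
By linearity: E[X] = C(27, 4) · 2^{1 − 6} = 17550 · 1/32 = 8775/16.
Numerically: E[X] ≈ 548.43750.

E[X] = C(27,4)·2^(1−C(4,2)) = 8775/16 ≈ 548.43750.


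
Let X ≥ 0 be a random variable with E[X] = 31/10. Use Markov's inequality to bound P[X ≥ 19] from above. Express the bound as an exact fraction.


μ = E[X] = 31/10, a = 19.
Markov: P[X ≥ 19] ≤ μ/a = (31/10)/19 = 31/190.
Numerically: ≈ 0.1632.
(Since a = 19 > μ = 3.1000, the bound 31/190 is < 1 and informative.)

P[X ≥ 19] ≤ 31/190 ≈ 0.1632.


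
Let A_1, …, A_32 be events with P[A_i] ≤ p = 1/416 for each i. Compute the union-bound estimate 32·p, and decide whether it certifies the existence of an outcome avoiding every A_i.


Union bound: P[∪_{i=1}^{32} A_i] ≤ Σ_i P[A_i] ≤ 32·p = 32·(1/416) = 1/13.
Numerically: 1/13 ≈ 0.0769.
Is 1/13 < 1? YES.
Since P[∪ A_i] ≤ 1/13 < 1, the complement has P[∩ A_i^c] ≥ 1 − 1/13 = 12/13 > 0, so some outcome avoids every A_i.

32·p = 1/13 ≈ 0.0769; existence CERTIFIED by the union bound.


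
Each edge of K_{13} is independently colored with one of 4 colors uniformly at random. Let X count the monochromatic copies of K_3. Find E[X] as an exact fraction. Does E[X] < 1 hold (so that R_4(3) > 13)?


E[X] = C(13, 3) · 4^{1 − 3} = 286 · 4^{−2} = 286/16.
As a reduced fraction: E[X] = 143/8 ≈ 17.8750000.
Is E[X] < 1? NO.
Since E[X] ≥ 1, the first-moment bound is inconclusive at n = 13; it does NOT by itself certify R_4(3) > 13.

E[X] = 143/8 ≈ 17.8750000; E[X] ≥ 1; first-moment method inconclusive here.


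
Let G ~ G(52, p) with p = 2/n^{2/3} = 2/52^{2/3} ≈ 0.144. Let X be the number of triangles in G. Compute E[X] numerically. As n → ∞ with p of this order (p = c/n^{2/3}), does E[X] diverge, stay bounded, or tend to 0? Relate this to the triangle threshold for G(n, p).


Number of potential triangles: C(52, 3) = 22100.
Each occurs with probability p³ ≈ (0.144)³ ≈ 2.95858e-03.
By linearity: E[X] = C(52, 3)·p³ ≈ 22100 · 2.95858e-03 ≈ 65.385.
Since α = 2/3 < 1, p = c/n^{2/3} ≫ 1/n is above the triangle threshold p ~ 1/n. Asymptotically E[X] ~ (c³/6)·n^{3(1−α)} = (2³/6)·n^{1} → ∞; triangles are abundant w.h.p.

E[X] ≈ 65.385; in regime p = Θ(1/n^{2/3}) E[X] diverges (above the triangle threshold p ~ 1/n).


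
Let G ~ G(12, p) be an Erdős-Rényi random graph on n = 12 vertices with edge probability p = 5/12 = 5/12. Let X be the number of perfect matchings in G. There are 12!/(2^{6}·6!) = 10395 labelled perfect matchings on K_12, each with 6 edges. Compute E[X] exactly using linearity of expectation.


K_12 has 12!/(2^{6}·6!) = 10395 labelled perfect matchings.
For each such perfect matching H, let X_H = 1 if all 6 edges of H are present in G. Then P[X_H = 1] = p^{6} = (5/12)^{6} = 15625/2985984.
By linearity of expectation: E[X] = Σ_H E[X_H] = 10395 · p^{6} = 10395 · 15625/2985984 = 6015625/110592.
Numerically: E[X] ≈ 54.39.

E[X] = 10395 · (5/12)^{6} = 6015625/110592 ≈ 54.39.


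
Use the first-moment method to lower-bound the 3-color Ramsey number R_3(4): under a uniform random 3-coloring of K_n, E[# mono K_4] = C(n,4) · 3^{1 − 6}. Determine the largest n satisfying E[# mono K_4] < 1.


We need C(n, 4) · 3^{1 − 6} < 1, i.e. C(n, 4) < 3^{6 − 1} = 243.
Check values of n near the boundary:
  n = 5: C(5, 4) = 5; 5 < 243? YES
  n = 6: C(6, 4) = 15; 15 < 243? YES
  n = 7: C(7, 4) = 35; 35 < 243? YES
  n = 8: C(8, 4) = 70; 70 < 243? YES
  n = 9: C(9, 4) = 126; 126 < 243? YES
  n = 10: C(10, 4) = 210; 210 < 243? YES
  n = 11: C(11, 4) = 330; 330 < 243? NO
  n = 12: C(12, 4) = 495; 495 < 243? NO
  n = 13: C(13, 4) = 715; 715 < 243? NO
The largest n with C(n, 4) < 243 is n = 10 (where E[X] = 70/81 ≈ 0.864). Hence R_3(4) > 10, i.e. R_3(4) ≥ 11.

Largest n = 10; hence R_3(4) > 10.


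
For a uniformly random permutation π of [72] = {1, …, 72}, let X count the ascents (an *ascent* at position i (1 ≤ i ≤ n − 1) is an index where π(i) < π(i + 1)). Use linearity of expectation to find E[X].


Write X = Σ X_I over i = 1, …, 71, with X_I the indicator of one ascent.
There are 71 indicators.
For each fixed i, the pair (π(i), π(i+1)) is a uniformly random ordered pair of distinct values from {1, …, 72}; by symmetry P[π(i) < π(i+1)] = 1/2.
By linearity: E[X] = 71 · (1/2) = (72 − 1) · (1/2) = 71/2 ≈ 35.500.

E[X] = 71/2 = 35.500.


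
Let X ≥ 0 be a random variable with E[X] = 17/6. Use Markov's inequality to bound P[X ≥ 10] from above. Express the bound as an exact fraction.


μ = E[X] = 17/6, a = 10.
Markov: P[X ≥ 10] ≤ μ/a = (17/6)/10 = 17/60.
Numerically: ≈ 0.283.
(Since a = 10 > μ = 2.833, the bound 17/60 is < 1 and informative.)

P[X ≥ 10] ≤ 17/60 ≈ 0.283.


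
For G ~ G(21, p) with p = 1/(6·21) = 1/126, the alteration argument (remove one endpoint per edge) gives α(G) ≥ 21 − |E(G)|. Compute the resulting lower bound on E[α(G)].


E[|E(G)|] = C(21, 2)·p = 210 · (1/126) = 5/3.
E[α(G)] ≥ n − E[|E(G)|] = 21 − 5/3 = 58/3.
Numerically: ≈ 19.333.
(This is only a lower bound; the true E[α(G)] may be larger.)

E[α(G)] ≥ 58/3 ≈ 19.333.


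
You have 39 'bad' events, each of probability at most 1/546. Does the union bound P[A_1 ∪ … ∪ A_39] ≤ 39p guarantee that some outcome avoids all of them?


Union bound: P[∪_{i=1}^{39} A_i] ≤ Σ_i P[A_i] ≤ 39·p = 39·(1/546) = 1/14.
Numerically: 1/14 ≈ 0.071.
Is 1/14 < 1? YES.
Since P[∪ A_i] ≤ 1/14 < 1, the complement has P[∩ A_i^c] ≥ 1 − 1/14 = 13/14 > 0, so some outcome avoids every A_i.

39·p = 1/14 ≈ 0.071; existence CERTIFIED by the union bound.


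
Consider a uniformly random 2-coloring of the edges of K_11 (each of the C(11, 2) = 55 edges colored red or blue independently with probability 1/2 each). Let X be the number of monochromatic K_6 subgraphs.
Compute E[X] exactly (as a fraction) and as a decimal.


Let X = Σ_S X_S over the C(11, 6) = 462 subsets S of size 6, where X_S = 1 if the K_6 on S is monochromatic.
For a fixed S, the K_6 on S has C(6, 2) = 15 edges. P[all 15 edges red] = (1/2)^15, and likewise for blue, so P[monochromatic] = 2·(1/2)^15 = 2^{1 − 15} = 1/16384.
By linearity of expectation: E[X] = C(11, 6) · 2^{1 − 15} = 462 · 1/16384 = 231/8192.
Numerically: E[X] ≈ 0.02820.

E[X] = C(11,6)·2^(1−C(6,2)) = 231/8192 ≈ 0.02820.


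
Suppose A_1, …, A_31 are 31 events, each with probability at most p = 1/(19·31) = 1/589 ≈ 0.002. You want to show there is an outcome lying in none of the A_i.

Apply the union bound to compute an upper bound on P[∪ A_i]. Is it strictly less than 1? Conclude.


Union bound: P[∪_{i=1}^{31} A_i] ≤ Σ_i P[A_i] ≤ 31·p = 31·(1/589) = 1/19.
Numerically: 1/19 ≈ 0.053.
Is 1/19 < 1? YES.
Since P[∪ A_i] ≤ 1/19 < 1, the complement has P[∩ A_i^c] ≥ 1 − 1/19 = 18/19 > 0, so some outcome avoids every A_i.

31·p = 1/19 ≈ 0.053; existence CERTIFIED by the union bound.


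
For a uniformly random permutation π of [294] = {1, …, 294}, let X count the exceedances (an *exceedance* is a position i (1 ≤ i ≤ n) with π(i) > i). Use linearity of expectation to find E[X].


Write X = Σ_{i=1}^{294} X_i, where X_i = 1_{π(i) > i}.
For each fixed i, π(i) is uniform over {1, …, 294} (marginal of a uniform permutation), so P[π(i) > i] = (n − i)/n. Summing: Σ_{i=1}^{294} (n − i)/n = (0 + 1 + … + 293)/294 = 294(294 − 1)/(2·294) = (294 − 1)/2.
Hence E[X] = Σ_{i=1}^{294} (294 − i)/294 = 293/2 ≈ 146.500000.

E[X] = 293/2 = 146.500000.


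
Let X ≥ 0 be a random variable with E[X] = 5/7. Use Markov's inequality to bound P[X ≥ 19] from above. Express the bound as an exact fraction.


μ = E[X] = 5/7, a = 19.
Markov: P[X ≥ 19] ≤ μ/a = (5/7)/19 = 5/133.
Numerically: ≈ 0.038.
(Since a = 19 > μ = 0.714, the bound 5/133 is < 1 and informative.)

P[X ≥ 19] ≤ 5/133 ≈ 0.038.


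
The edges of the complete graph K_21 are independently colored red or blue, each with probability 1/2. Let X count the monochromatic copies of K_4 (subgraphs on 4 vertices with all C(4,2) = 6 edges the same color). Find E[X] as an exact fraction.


Let X = Σ_S X_S over the C(21, 4) = 5985 subsets S of size 4, where X_S = 1 if the K_4 on S is monochromatic.
For a fixed S, the K_4 on S has C(4, 2) = 6 edges. P[all 6 edges red] = (1/2)^6, and likewise for blue, so P[monochromatic] = 2·(1/2)^6 = 2^{1 − 6} = 1/32.
By linearity of expectation: E[X] = C(21, 4) · 2^{1 − 6} = 5985 · 1/32 = 5985/32.
Numerically: E[X] ≈ 187.031.

E[X] = C(21,4)·2^(1−C(4,2)) = 5985/32 ≈ 187.031.
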